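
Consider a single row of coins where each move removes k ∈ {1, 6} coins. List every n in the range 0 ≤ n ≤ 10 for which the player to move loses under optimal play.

0, 2, 4, 7, 9

Compute g(0), g(1), … for moves {1, 6}:
k:     0  1  2  3  4  5  6  7  8  9 10
g(k):  0  1  0  1  0  1  2  0  1  0  1
The P-positions (g = 0) in 0..10 are 0, 2, 4, 7, 9.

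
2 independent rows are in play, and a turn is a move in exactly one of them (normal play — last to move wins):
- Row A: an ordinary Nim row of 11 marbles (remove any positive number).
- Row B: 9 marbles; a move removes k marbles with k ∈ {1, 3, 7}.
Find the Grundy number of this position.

10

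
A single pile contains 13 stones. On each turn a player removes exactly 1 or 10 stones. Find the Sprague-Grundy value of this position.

Compute g(0), g(1), … for moves {1, 10}:
k:     0  1  2  3  4  5  6  7  8  9 10 11 12 13
g(k):  0  1  0  1  0  1  0  1  0  1  2  0  1  0
So g(13) = 0.

0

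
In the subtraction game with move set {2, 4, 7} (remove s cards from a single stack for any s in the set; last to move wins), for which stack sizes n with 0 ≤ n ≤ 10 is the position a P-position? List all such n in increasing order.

0, 1, 6, 9

Build the Grundy sequence with g(k) = mex{g(k−s) : s ∈ {2, 4, 7}, s ≤ k}:
g(0) = mex{} = 0
g(1) = mex{} = 0
g(2) = mex{0} = 1
g(3) = mex{0} = 1
g(4) = mex{0,1} = 2
g(5) = mex{0,1} = 2
g(6) = mex{1,2} = 0
g(7) = mex{0,1,2} = 3
g(8) = mex{0,2} = 1
g(9) = mex{1,2,3} = 0
g(10) = mex{0,1} = 2
The P-positions (g = 0) in 0..10 are 0, 1, 6, 9.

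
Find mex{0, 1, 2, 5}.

The values 0, 1, 2 are all present; 3 is the first non-negative integer missing from the set.

3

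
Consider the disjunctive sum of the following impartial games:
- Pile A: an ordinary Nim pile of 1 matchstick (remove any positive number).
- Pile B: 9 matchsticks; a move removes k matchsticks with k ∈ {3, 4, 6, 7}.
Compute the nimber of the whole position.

2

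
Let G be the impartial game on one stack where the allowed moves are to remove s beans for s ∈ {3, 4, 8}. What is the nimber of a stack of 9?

3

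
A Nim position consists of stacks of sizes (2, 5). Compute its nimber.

7

Write each in binary and XOR column by column:
  010  (2)
  101  (5)
  ---
  111  (7)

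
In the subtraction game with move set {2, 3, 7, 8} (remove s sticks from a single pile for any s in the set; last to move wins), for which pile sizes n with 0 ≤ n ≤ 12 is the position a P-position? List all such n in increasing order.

0, 1, 5, 6, 10, 11

Compute g(0), g(1), … for moves {2, 3, 7, 8}:
g(0) = mex{} = 0
g(1) = mex{} = 0
g(2) = mex{0} = 1
g(3) = mex{0} = 1
g(4) = mex{0,1} = 2
g(5) = mex{1} = 0
g(6) = mex{1,2} = 0
g(7) = mex{0,2} = 1
g(8) = mex{0} = 1
g(9) = mex{0,1} = 2
g(10) = mex{1} = 0
g(11) = mex{1,2} = 0
g(12) = mex{0,2} = 1
The P-positions (g = 0) in 0..12 are 0, 1, 5, 6, 10, 11.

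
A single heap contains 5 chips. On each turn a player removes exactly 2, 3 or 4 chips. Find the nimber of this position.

2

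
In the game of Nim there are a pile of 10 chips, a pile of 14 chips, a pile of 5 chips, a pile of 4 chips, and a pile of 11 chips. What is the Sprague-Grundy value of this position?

14

Compute the nim-sum pairwise:
10 ⊕ 14 = 4
4 ⊕ 5 = 1
1 ⊕ 4 = 5
5 ⊕ 11 = 14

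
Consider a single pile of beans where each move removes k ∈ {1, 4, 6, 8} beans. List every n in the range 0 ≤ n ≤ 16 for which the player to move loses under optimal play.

0, 2, 5, 7, 12, 14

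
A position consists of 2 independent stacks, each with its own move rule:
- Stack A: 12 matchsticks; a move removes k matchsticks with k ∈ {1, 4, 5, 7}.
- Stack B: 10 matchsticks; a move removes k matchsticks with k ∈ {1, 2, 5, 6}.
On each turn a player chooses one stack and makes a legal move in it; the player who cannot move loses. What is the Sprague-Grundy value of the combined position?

For stack A, compute g(0), g(1), … with moves {1, 4, 5, 7}:
g(0) = mex{} = 0
g(1) = mex{0} = 1
g(2) = mex{1} = 0
g(3) = mex{0} = 1
g(4) = mex{0,1} = 2
g(5) = mex{0,1,2} = 3
g(6) = mex{0,1,3} = 2
g(7) = mex{0,1,2} = 3
g(8) = mex{1,2,3} = 0
g(9) = mex{0,2,3} = 1
g(10) = mex{1,2,3} = 0
g(11) = mex{0,2,3} = 1
g(12) = mex{0,1,3} = 2
So g(12) = 2.
For stack B, compute g(0), g(1), … with moves {1, 2, 5, 6}:
k:     0  1  2  3  4  5  6  7  8  9 10
g(k):  0  1  2  0  1  2  3  0  1  2  0
So g(10) = 0.
The value of a disjunctive sum is the nim-sum of the parts.
Combined value = 2 XOR 0 = 2.

2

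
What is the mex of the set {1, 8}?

0

0 is not in the set, so the mex is 0.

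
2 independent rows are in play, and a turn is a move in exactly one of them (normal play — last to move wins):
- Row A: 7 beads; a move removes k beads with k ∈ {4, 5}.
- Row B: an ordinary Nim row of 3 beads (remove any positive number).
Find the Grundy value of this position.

Grundy values for row A (subtraction set {4, 5}):
k:     0  1  2  3  4  5  6  7
g(k):  0  0  0  0  1  1  1  1
So g(7) = 1.
Row B is a plain Nim row of size 3, so its Grundy value is 3.
The value of a disjunctive sum is the nim-sum of the parts.
Combined value = 1 ⊕ 3 = 2.

2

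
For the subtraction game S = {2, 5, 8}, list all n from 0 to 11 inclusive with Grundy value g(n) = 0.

Build the Grundy sequence with g(k) = mex{g(k−s) : s ∈ {2, 5, 8}, s ≤ k}:
g(0) = mex{} = 0
g(1) = mex{} = 0
g(2) = mex{0} = 1
g(3) = mex{0} = 1
g(4) = mex{1} = 0
g(5) = mex{0,1} = 2
g(6) = mex{0} = 1
g(7) = mex{1,2} = 0
g(8) = mex{0,1} = 2
g(9) = mex{0} = 1
g(10) = mex{1,2} = 0
g(11) = mex{1} = 0
The P-positions (g = 0) in 0..11 are 0, 1, 4, 7, 10, 11.

0, 1, 4, 7, 10, 11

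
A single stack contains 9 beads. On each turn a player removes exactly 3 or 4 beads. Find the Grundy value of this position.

0

Grundy values for subtraction set {3, 4}:
k:     0  1  2  3  4  5  6  7  8  9
g(k):  0  0  0  1  1  1  2  0  0  0
So g(9) = 0.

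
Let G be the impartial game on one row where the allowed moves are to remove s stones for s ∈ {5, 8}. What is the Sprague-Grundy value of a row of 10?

2

Build the Grundy sequence with g(k) = mex{g(k−s) : s ∈ {5, 8}, s ≤ k}:
g(0) = mex{} = 0
g(1) = mex{} = 0
g(2) = mex{} = 0
g(3) = mex{} = 0
g(4) = mex{} = 0
g(5) = mex{0} = 1
g(6) = mex{0} = 1
g(7) = mex{0} = 1
g(8) = mex{0} = 1
g(9) = mex{0} = 1
g(10) = mex{0,1} = 2
So g(10) = 2.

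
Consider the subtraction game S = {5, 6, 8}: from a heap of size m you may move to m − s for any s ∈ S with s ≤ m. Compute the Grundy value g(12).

2

Build the Grundy sequence with g(k) = mex{g(k−s) : s ∈ {5, 6, 8}, s ≤ k}:
g(0) = mex{} = 0
g(1) = mex{} = 0
g(2) = mex{} = 0
g(3) = mex{} = 0
g(4) = mex{} = 0
g(5) = mex{0} = 1
g(6) = mex{0} = 1
g(7) = mex{0} = 1
g(8) = mex{0} = 1
g(9) = mex{0} = 1
g(10) = mex{0,1} = 2
g(11) = mex{0,1} = 2
g(12) = mex{0,1} = 2
So g(12) = 2.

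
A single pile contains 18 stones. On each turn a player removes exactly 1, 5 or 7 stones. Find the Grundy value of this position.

0

Compute g(0), g(1), … for moves {1, 5, 7}:
k:     0  1  2  3  4  5  6  7  8  9 10 11 12 13 14 15 16 17 18
g(k):  0  1  0  1  0  1  0  1  0  1  0  1  0  1  0  1  0  1  0
So g(18) = 0.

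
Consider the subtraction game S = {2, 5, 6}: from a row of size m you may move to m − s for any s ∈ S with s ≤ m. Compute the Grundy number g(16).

2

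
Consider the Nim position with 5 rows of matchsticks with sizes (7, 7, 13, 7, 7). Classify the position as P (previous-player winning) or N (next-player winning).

N-position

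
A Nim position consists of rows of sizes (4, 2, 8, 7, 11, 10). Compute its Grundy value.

Compute the nim-sum pairwise:
4 XOR 2 = 6
6 XOR 8 = 14
14 XOR 7 = 9
9 XOR 11 = 2
2 XOR 10 = 8

8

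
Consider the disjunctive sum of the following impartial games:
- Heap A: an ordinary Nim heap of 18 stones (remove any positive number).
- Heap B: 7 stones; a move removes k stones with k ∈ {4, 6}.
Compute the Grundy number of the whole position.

19

Heap A is a plain Nim heap of size 18, so its Grundy value is 18.
Build the Grundy sequence for heap B with g(k) = mex{g(k−s) : s ∈ {4, 6}, s ≤ k}:
k:     0  1  2  3  4  5  6  7
g(k):  0  0  0  0  1  1  1  1
So g(7) = 1.
By the Sprague-Grundy theorem, the Grundy value of a sum of independent games is the XOR of the component values.
Combined value = 18 ⊕ 1 = 19.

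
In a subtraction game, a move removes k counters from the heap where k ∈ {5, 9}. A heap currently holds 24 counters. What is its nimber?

Compute g(0), g(1), … for moves {5, 9}:
k:     0  1  2  3  4  5  6  7  8  9 10 11 12 13 14 15 16 17 18 19 20 21 22 23 24
g(k):  0  0  0  0  0  1  1  1  1  1  2  2  2  2  0  0  0  0  0  1  1  1  1  1  2
So g(24) = 2.

2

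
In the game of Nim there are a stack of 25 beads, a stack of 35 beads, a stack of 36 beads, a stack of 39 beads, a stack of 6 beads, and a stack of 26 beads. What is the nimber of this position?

Nim-sum: 25 XOR 35 XOR 36 XOR 39 XOR 6 XOR 26 = 37.

37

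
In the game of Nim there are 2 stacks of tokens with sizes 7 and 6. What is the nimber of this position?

Nim-sum: 7 ^ 6 = 1.

1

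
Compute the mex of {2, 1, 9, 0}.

The values 0, 1, 2 are all present; 3 is the first non-negative integer missing from the set.

3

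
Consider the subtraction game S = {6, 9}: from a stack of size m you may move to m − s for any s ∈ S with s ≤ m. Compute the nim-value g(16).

0

Compute g(0), g(1), … for moves {6, 9}:
k:     0  1  2  3  4  5  6  7  8  9 10 11 12 13 14 15 16
g(k):  0  0  0  0  0  0  1  1  1  1  1  1  2  2  2  0  0
So g(16) = 0.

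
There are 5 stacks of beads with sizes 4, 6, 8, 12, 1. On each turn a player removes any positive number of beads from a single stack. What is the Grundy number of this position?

7

Compute the nim-sum pairwise:
4 ^ 6 = 2
2 ^ 8 = 10
10 ^ 12 = 6
6 ^ 1 = 7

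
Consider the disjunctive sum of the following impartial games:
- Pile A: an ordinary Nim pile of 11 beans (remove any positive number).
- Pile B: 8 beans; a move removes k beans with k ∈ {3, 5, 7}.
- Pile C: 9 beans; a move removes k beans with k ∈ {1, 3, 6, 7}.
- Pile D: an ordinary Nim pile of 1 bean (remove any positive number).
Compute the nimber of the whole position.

11

Pile A is a plain Nim pile of size 11, so its Grundy value is 11.
Grundy values for pile B (subtraction set {3, 5, 7}):
g(0) = mex{} = 0
g(1) = mex{} = 0
g(2) = mex{} = 0
g(3) = mex{0} = 1
g(4) = mex{0} = 1
g(5) = mex{0} = 1
g(6) = mex{0,1} = 2
g(7) = mex{0,1} = 2
g(8) = mex{0,1} = 2
So g(8) = 2.
For pile C, compute g(0), g(1), … with moves {1, 3, 6, 7}:
k:     0  1  2  3  4  5  6  7  8  9
g(k):  0  1  0  1  0  1  2  3  2  3
So g(9) = 3.
Pile D is a plain Nim pile of size 1, so its Grundy value is 1.
By the Sprague-Grundy theorem, the Grundy value of a sum of independent games is the XOR of the component values.
Combined value = 11 XOR 2 XOR 3 XOR 1 = 11.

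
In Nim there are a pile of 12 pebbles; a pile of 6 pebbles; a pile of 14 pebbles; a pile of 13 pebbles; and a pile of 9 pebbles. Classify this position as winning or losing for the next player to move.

In binary:
  1100  (12)
  0110  (6)
  1110  (14)
  1101  (13)
  1001  (9)
  ----
  0000  (0)
The nim-sum is 0, so this is a P-position: the player to move is in a losing position under optimal play.

Losing position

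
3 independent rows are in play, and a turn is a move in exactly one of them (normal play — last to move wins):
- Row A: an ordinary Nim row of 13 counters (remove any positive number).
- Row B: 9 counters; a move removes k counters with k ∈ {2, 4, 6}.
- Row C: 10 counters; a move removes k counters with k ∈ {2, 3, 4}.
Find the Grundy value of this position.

15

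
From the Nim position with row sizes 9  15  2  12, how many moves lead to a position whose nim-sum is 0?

3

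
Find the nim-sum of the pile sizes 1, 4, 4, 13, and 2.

Nim-sum: 1 XOR 4 XOR 4 XOR 13 XOR 2 = 14.

14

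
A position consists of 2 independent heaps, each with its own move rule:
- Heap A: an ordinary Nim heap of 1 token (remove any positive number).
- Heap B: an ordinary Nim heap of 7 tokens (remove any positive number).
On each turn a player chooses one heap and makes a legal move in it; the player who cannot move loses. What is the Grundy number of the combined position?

Heap A is a plain Nim heap of size 1, so its Grundy value is 1.
Heap B is a plain Nim heap of size 7, so its Grundy value is 7.
By the Sprague-Grundy theorem, the Grundy value of a sum of independent games is the XOR of the component values.
Combined value = 1 ⊕ 7 = 6.

6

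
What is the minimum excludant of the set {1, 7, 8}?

0 is not in the set, so the mex is 0.

0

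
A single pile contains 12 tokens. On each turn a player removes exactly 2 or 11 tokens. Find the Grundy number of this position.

Build the Grundy sequence with g(k) = mex{g(k−s) : s ∈ {2, 11}, s ≤ k}:
g(0) = mex{} = 0
g(1) = mex{} = 0
g(2) = mex{0} = 1
g(3) = mex{0} = 1
g(4) = mex{1} = 0
g(5) = mex{1} = 0
g(6) = mex{0} = 1
g(7) = mex{0} = 1
g(8) = mex{1} = 0
g(9) = mex{1} = 0
g(10) = mex{0} = 1
g(11) = mex{0} = 1
g(12) = mex{0,1} = 2
So g(12) = 2.

2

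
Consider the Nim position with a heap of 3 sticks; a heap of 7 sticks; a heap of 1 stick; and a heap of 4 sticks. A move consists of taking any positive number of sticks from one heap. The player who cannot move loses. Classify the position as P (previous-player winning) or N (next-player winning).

In binary:
  011  (3)
  111  (7)
  001  (1)
  100  (4)
  ---
  001  (1)
The nim-sum is 1 ≠ 0, so this is an N-position: the player to move can win.

N-position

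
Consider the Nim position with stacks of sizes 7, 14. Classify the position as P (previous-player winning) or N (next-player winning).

Compute the nim-sum pairwise:
7 XOR 14 = 9
The nim-sum is 9 ≠ 0, so this is an N-position: the player to move can win.

N-position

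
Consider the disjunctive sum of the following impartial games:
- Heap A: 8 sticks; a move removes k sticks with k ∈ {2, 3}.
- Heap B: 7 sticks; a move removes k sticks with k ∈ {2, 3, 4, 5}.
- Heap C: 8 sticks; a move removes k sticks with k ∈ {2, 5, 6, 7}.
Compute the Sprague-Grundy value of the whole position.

Build the Grundy sequence for heap A with g(k) = mex{g(k−s) : s ∈ {2, 3}, s ≤ k}:
k:     0  1  2  3  4  5  6  7  8
g(k):  0  0  1  1  2  0  0  1  1
So g(8) = 1.
Build the Grundy sequence for heap B with g(k) = mex{g(k−s) : s ∈ {2, 3, 4, 5}, s ≤ k}:
k:     0  1  2  3  4  5  6  7
g(k):  0  0  1  1  2  2  3  0
So g(7) = 0.
For heap C, compute g(0), g(1), … with moves {2, 5, 6, 7}:
k:     0  1  2  3  4  5  6  7  8
g(k):  0  0  1  1  0  2  1  3  2
So g(8) = 2.
By the Sprague-Grundy theorem, the Grundy value of a sum of independent games is the XOR of the component values.
Combined value = 1 ⊕ 0 ⊕ 2 = 3.

3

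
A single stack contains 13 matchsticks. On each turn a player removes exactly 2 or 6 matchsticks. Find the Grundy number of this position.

0

Compute g(0), g(1), … for moves {2, 6}:
g(0) = mex{} = 0
g(1) = mex{} = 0
g(2) = mex{0} = 1
g(3) = mex{0} = 1
g(4) = mex{1} = 0
g(5) = mex{1} = 0
g(6) = mex{0} = 1
g(7) = mex{0} = 1
g(8) = mex{1} = 0
g(9) = mex{1} = 0
g(10) = mex{0} = 1
g(11) = mex{0} = 1
g(12) = mex{1} = 0
g(13) = mex{1} = 0
So g(13) = 0.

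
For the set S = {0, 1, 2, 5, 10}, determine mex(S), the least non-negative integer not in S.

The values 0, 1, 2 are all present; 3 is the first non-negative integer missing from the set.

3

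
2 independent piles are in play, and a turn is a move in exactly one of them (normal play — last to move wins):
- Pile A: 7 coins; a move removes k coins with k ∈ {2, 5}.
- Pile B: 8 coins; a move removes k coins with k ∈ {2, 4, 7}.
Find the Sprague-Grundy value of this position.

Grundy values for pile A (subtraction set {2, 5}):
g(0) = mex{} = 0
g(1) = mex{} = 0
g(2) = mex{0} = 1
g(3) = mex{0} = 1
g(4) = mex{1} = 0
g(5) = mex{0,1} = 2
g(6) = mex{0} = 1
g(7) = mex{1,2} = 0
So g(7) = 0.
Grundy values for pile B (subtraction set {2, 4, 7}):
g(0) = mex{} = 0
g(1) = mex{} = 0
g(2) = mex{0} = 1
g(3) = mex{0} = 1
g(4) = mex{0,1} = 2
g(5) = mex{0,1} = 2
g(6) = mex{1,2} = 0
g(7) = mex{0,1,2} = 3
g(8) = mex{0,2} = 1
So g(8) = 1.
The value of a disjunctive sum is the nim-sum of the parts.
Combined value = 0 ⊕ 1 = 1.

1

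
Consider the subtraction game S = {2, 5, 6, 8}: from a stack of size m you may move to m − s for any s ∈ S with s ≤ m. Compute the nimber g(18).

Build the Grundy sequence with g(k) = mex{g(k−s) : s ∈ {2, 5, 6, 8}, s ≤ k}:
k:     0  1  2  3  4  5  6  7  8  9 10 11 12 13 14 15 16 17 18
g(k):  0  0  1  1  0  2  1  3  2  2  3  0  2  1  0  0  1  1  0
So g(18) = 0.

0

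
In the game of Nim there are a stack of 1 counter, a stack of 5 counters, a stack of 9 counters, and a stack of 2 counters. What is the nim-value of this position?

Nim-sum: 1 ^ 5 ^ 9 ^ 2 = 15.

15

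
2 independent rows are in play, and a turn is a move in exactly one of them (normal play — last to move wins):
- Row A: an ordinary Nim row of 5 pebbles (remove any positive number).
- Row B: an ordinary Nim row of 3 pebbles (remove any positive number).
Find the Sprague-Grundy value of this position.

6

Row A is a plain Nim row of size 5, so its Grundy value is 5.
Row B is a plain Nim row of size 3, so its Grundy value is 3.
By the Sprague-Grundy theorem, the Grundy value of a sum of independent games is the XOR of the component values.
Combined value = 5 ⊕ 3 = 6.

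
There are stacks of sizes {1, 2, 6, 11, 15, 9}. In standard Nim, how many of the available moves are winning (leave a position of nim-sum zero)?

3

Compute the nim-sum pairwise:
1 ^ 2 = 3
3 ^ 6 = 5
5 ^ 11 = 14
14 ^ 15 = 1
1 ^ 9 = 8
The overall nim-sum is X = 8. A stack of size p has a winning move iff p XOR X < p (reduce it to p XOR X).
  1: 1 XOR 8 = 9 ≥ 1 — no move.
  2: 2 XOR 8 = 10 ≥ 2 — no move.
  6: 6 XOR 8 = 14 ≥ 6 — no move.
  11: 11 XOR 8 = 3 < 11 — winning move (to 3).
  15: 15 XOR 8 = 7 < 15 — winning move (to 7).
  9: 9 XOR 8 = 1 < 9 — winning move (to 1).
That gives 3 winning moves.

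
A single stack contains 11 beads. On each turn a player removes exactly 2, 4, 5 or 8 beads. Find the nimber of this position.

Grundy values for subtraction set {2, 4, 5, 8}:
g(0) = mex{} = 0
g(1) = mex{} = 0
g(2) = mex{0} = 1
g(3) = mex{0} = 1
g(4) = mex{0,1} = 2
g(5) = mex{0,1} = 2
g(6) = mex{0,1,2} = 3
g(7) = mex{1,2} = 0
g(8) = mex{0,1,2,3} = 4
g(9) = mex{0,2} = 1
g(10) = mex{1,2,3,4} = 0
g(11) = mex{0,1,3} = 2
So g(11) = 2.

2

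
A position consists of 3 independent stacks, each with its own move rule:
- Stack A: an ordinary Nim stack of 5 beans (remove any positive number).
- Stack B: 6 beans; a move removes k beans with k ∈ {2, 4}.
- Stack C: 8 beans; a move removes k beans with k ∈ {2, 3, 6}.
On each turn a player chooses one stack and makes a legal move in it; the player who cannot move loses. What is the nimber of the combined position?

7

Stack A is a plain Nim stack of size 5, so its Grundy value is 5.
Build the Grundy sequence for stack B with g(k) = mex{g(k−s) : s ∈ {2, 4}, s ≤ k}:
k:     0  1  2  3  4  5  6
g(k):  0  0  1  1  2  2  0
So g(6) = 0.
Grundy values for stack C (subtraction set {2, 3, 6}):
g(0) = mex{} = 0
g(1) = mex{} = 0
g(2) = mex{0} = 1
g(3) = mex{0} = 1
g(4) = mex{0,1} = 2
g(5) = mex{1} = 0
g(6) = mex{0,1,2} = 3
g(7) = mex{0,2} = 1
g(8) = mex{0,1,3} = 2
So g(8) = 2.
By the Sprague-Grundy theorem, the Grundy value of a sum of independent games is the XOR of the component values.
Combined value = 5 XOR 0 XOR 2 = 7.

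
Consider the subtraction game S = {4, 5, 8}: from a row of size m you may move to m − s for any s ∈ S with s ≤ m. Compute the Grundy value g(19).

1

Grundy values for subtraction set {4, 5, 8}:
k:     0  1  2  3  4  5  6  7  8  9 10 11 12 13 14 15 16 17 18 19
g(k):  0  0  0  0  1  1  1  1  2  2  2  2  0  0  0  0  1  1  1  1
So g(19) = 1.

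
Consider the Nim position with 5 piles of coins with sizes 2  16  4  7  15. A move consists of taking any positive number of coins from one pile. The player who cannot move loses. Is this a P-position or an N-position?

In binary:
  00010  (2)
  10000  (16)
  00100  (4)
  00111  (7)
  01111  (15)
  -----
  11110  (30)
The nim-sum is 30 ≠ 0, so this is an N-position: the player to move can win.

N-position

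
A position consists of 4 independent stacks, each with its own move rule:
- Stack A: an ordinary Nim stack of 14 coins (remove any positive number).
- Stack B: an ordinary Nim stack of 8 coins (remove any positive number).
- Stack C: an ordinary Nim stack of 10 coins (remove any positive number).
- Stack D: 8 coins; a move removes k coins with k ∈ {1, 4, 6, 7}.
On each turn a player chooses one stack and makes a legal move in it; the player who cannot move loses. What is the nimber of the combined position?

15

Stack A is a plain Nim stack of size 14, so its Grundy value is 14.
Stack B is a plain Nim stack of size 8, so its Grundy value is 8.
Stack C is a plain Nim stack of size 10, so its Grundy value is 10.
Build the Grundy sequence for stack D with g(k) = mex{g(k−s) : s ∈ {1, 4, 6, 7}, s ≤ k}:
g(0) = mex{} = 0
g(1) = mex{0} = 1
g(2) = mex{1} = 0
g(3) = mex{0} = 1
g(4) = mex{0,1} = 2
g(5) = mex{1,2} = 0
g(6) = mex{0} = 1
g(7) = mex{0,1} = 2
g(8) = mex{0,1,2} = 3
So g(8) = 3.
The value of a disjunctive sum is the nim-sum of the parts.
Combined value = 14 ⊕ 8 ⊕ 10 ⊕ 3 = 15.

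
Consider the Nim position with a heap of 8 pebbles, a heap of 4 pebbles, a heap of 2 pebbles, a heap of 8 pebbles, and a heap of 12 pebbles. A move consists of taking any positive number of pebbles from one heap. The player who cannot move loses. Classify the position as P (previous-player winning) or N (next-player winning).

Write each in binary and XOR column by column:
  1000  (8)
  0100  (4)
  0010  (2)
  1000  (8)
  1100  (12)
  ----
  1010  (10)
The nim-sum is 10 ≠ 0, so this is an N-position: the player to move can win.

N-position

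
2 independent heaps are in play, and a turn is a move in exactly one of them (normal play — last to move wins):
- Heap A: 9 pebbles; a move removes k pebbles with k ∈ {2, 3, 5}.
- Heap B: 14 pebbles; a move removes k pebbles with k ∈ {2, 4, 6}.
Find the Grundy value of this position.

For heap A, compute g(0), g(1), … with moves {2, 3, 5}:
g(0) = mex{} = 0
g(1) = mex{} = 0
g(2) = mex{0} = 1
g(3) = mex{0} = 1
g(4) = mex{0,1} = 2
g(5) = mex{0,1} = 2
g(6) = mex{0,1,2} = 3
g(7) = mex{1,2} = 0
g(8) = mex{1,2,3} = 0
g(9) = mex{0,2,3} = 1
So g(9) = 1.
Grundy values for heap B (subtraction set {2, 4, 6}):
k:     0  1  2  3  4  5  6  7  8  9 10 11 12 13 14
g(k):  0  0  1  1  2  2  3  3  0  0  1  1  2  2  3
So g(14) = 3.
The value of a disjunctive sum is the nim-sum of the parts.
Combined value = 1 XOR 3 = 2.

2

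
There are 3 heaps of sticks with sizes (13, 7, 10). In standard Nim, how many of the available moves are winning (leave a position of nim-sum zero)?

Compute the nim-sum pairwise:
13 ^ 7 = 10
10 ^ 10 = 0
The nim-sum is already 0, so every move leaves a nonzero nim-sum — there are no winning moves.

0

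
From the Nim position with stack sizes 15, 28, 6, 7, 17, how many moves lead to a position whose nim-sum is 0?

Write each in binary and XOR column by column:
  01111  (15)
  11100  (28)
  00110  (6)
  00111  (7)
  10001  (17)
  -----
  00011  (3)
The overall nim-sum is X = 3. A stack of size p has a winning move iff p XOR X < p (reduce it to p XOR X).
  15: 15 XOR 3 = 12 < 15 — winning move (to 12).
  28: 28 XOR 3 = 31 ≥ 28 — no move.
  6: 6 XOR 3 = 5 < 6 — winning move (to 5).
  7: 7 XOR 3 = 4 < 7 — winning move (to 4).
  17: 17 XOR 3 = 18 ≥ 17 — no move.
That gives 3 winning moves.

3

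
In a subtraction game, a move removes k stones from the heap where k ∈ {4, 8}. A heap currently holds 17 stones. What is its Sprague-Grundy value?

1

Build the Grundy sequence with g(k) = mex{g(k−s) : s ∈ {4, 8}, s ≤ k}:
k:     0  1  2  3  4  5  6  7  8  9 10 11 12 13 14 15 16 17
g(k):  0  0  0  0  1  1  1  1  2  2  2  2  0  0  0  0  1  1
So g(17) = 1.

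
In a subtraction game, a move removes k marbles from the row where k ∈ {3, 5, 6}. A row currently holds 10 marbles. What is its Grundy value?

0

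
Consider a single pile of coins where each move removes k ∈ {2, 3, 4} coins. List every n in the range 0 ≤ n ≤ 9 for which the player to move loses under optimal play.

0, 1, 6, 7

Build the Grundy sequence with g(k) = mex{g(k−s) : s ∈ {2, 3, 4}, s ≤ k}:
k:     0  1  2  3  4  5  6  7  8  9
g(k):  0  0  1  1  2  2  0  0  1  1
The P-positions (g = 0) in 0..9 are 0, 1, 6, 7.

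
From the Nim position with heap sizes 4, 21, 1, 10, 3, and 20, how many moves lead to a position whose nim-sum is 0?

Nim-sum: 4 ⊕ 21 ⊕ 1 ⊕ 10 ⊕ 3 ⊕ 20 = 13.
The overall nim-sum is X = 13. A heap of size p has a winning move iff p XOR X < p (reduce it to p XOR X).
  4: 4 XOR 13 = 9 ≥ 4 — no move.
  21: 21 XOR 13 = 24 ≥ 21 — no move.
  1: 1 XOR 13 = 12 ≥ 1 — no move.
  10: 10 XOR 13 = 7 < 10 — winning move (to 7).
  3: 3 XOR 13 = 14 ≥ 3 — no move.
  20: 20 XOR 13 = 25 ≥ 20 — no move.
That gives 1 winning move.

1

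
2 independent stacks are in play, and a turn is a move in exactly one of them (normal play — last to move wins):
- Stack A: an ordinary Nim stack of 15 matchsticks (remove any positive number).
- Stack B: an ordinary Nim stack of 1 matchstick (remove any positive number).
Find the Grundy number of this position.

Stack A is a plain Nim stack of size 15, so its Grundy value is 15.
Stack B is a plain Nim stack of size 1, so its Grundy value is 1.
By the Sprague-Grundy theorem, the Grundy value of a sum of independent games is the XOR of the component values.
Combined value = 15 XOR 1 = 14.

14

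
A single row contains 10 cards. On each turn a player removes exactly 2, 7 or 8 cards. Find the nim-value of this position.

0

Compute g(0), g(1), … for moves {2, 7, 8}:
g(0) = mex{} = 0
g(1) = mex{} = 0
g(2) = mex{0} = 1
g(3) = mex{0} = 1
g(4) = mex{1} = 0
g(5) = mex{1} = 0
g(6) = mex{0} = 1
g(7) = mex{0} = 1
g(8) = mex{0,1} = 2
g(9) = mex{0,1} = 2
g(10) = mex{1,2} = 0
So g(10) = 0.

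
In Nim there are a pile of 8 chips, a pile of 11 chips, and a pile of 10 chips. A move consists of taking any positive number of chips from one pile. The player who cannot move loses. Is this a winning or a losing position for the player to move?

Winning position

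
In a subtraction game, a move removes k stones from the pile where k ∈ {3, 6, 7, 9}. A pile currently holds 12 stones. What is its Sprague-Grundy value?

0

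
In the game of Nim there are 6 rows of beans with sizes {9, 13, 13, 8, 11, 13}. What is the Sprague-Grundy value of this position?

7

Nim-sum: 9 ⊕ 13 ⊕ 13 ⊕ 8 ⊕ 11 ⊕ 13 = 7.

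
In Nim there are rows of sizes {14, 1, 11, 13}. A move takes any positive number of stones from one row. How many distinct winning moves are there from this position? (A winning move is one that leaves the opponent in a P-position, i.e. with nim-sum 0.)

Nim-sum: 14 ^ 1 ^ 11 ^ 13 = 9.
The overall nim-sum is X = 9. A row of size p has a winning move iff p XOR X < p (reduce it to p XOR X).
  14: 14 XOR 9 = 7 < 14 — winning move (to 7).
  1: 1 XOR 9 = 8 ≥ 1 — no move.
  11: 11 XOR 9 = 2 < 11 — winning move (to 2).
  13: 13 XOR 9 = 4 < 13 — winning move (to 4).
That gives 3 winning moves.

3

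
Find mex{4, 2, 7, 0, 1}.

3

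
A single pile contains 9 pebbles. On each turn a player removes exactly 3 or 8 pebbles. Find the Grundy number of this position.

Build the Grundy sequence with g(k) = mex{g(k−s) : s ∈ {3, 8}, s ≤ k}:
g(0) = mex{} = 0
g(1) = mex{} = 0
g(2) = mex{} = 0
g(3) = mex{0} = 1
g(4) = mex{0} = 1
g(5) = mex{0} = 1
g(6) = mex{1} = 0
g(7) = mex{1} = 0
g(8) = mex{0,1} = 2
g(9) = mex{0} = 1
So g(9) = 1.

1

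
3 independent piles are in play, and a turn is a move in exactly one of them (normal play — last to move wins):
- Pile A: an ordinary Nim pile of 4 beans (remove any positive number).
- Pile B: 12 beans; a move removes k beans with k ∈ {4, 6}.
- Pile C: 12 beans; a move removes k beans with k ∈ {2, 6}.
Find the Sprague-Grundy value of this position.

4

Pile A is a plain Nim pile of size 4, so its Grundy value is 4.
For pile B, compute g(0), g(1), … with moves {4, 6}:
g(0) = mex{} = 0
g(1) = mex{} = 0
g(2) = mex{} = 0
g(3) = mex{} = 0
g(4) = mex{0} = 1
g(5) = mex{0} = 1
g(6) = mex{0} = 1
g(7) = mex{0} = 1
g(8) = mex{0,1} = 2
g(9) = mex{0,1} = 2
g(10) = mex{1} = 0
g(11) = mex{1} = 0
g(12) = mex{1,2} = 0
So g(12) = 0.
Build the Grundy sequence for pile C with g(k) = mex{g(k−s) : s ∈ {2, 6}, s ≤ k}:
k:     0  1  2  3  4  5  6  7  8  9 10 11 12
g(k):  0  0  1  1  0  0  1  1  0  0  1  1  0
So g(12) = 0.
By the Sprague-Grundy theorem, the Grundy value of a sum of independent games is the XOR of the component values.
Combined value = 4 XOR 0 XOR 0 = 4.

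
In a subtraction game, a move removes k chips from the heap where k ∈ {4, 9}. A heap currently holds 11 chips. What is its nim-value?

2

Compute g(0), g(1), … for moves {4, 9}:
k:     0  1  2  3  4  5  6  7  8  9 10 11
g(k):  0  0  0  0  1  1  1  1  0  2  2  2
So g(11) = 2.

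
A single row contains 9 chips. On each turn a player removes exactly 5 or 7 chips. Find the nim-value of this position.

1

Build the Grundy sequence with g(k) = mex{g(k−s) : s ∈ {5, 7}, s ≤ k}:
g(0) = mex{} = 0
g(1) = mex{} = 0
g(2) = mex{} = 0
g(3) = mex{} = 0
g(4) = mex{} = 0
g(5) = mex{0} = 1
g(6) = mex{0} = 1
g(7) = mex{0} = 1
g(8) = mex{0} = 1
g(9) = mex{0} = 1
So g(9) = 1.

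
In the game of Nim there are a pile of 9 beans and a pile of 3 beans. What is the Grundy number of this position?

Nim-sum: 9 XOR 3 = 10.

10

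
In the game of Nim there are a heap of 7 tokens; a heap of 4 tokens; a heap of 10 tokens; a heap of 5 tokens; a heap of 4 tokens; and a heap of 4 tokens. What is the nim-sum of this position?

Write each in binary and XOR column by column:
  0111  (7)
  0100  (4)
  1010  (10)
  0101  (5)
  0100  (4)
  0100  (4)
  ----
  1100  (12)

12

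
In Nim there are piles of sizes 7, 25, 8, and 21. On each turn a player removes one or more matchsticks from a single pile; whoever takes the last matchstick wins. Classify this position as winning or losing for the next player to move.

Winning position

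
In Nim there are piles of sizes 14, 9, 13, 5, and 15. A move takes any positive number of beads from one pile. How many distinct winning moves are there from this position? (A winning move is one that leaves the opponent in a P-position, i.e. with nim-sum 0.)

Compute the nim-sum pairwise:
14 ^ 9 = 7
7 ^ 13 = 10
10 ^ 5 = 15
15 ^ 15 = 0
The nim-sum is already 0, so every move leaves a nonzero nim-sum — there are no winning moves.

0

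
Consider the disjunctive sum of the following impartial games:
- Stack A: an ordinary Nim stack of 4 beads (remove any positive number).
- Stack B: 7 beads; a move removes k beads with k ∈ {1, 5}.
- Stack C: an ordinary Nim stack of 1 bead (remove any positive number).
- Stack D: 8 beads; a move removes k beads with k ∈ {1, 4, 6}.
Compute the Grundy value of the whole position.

Stack A is a plain Nim stack of size 4, so its Grundy value is 4.
Build the Grundy sequence for stack B with g(k) = mex{g(k−s) : s ∈ {1, 5}, s ≤ k}:
k:     0  1  2  3  4  5  6  7
g(k):  0  1  0  1  0  1  0  1
So g(7) = 1.
Stack C is a plain Nim stack of size 1, so its Grundy value is 1.
Build the Grundy sequence for stack D with g(k) = mex{g(k−s) : s ∈ {1, 4, 6}, s ≤ k}:
g(0) = mex{} = 0
g(1) = mex{0} = 1
g(2) = mex{1} = 0
g(3) = mex{0} = 1
g(4) = mex{0,1} = 2
g(5) = mex{1,2} = 0
g(6) = mex{0} = 1
g(7) = mex{1} = 0
g(8) = mex{0,2} = 1
So g(8) = 1.
By the Sprague-Grundy theorem, the Grundy value of a sum of independent games is the XOR of the component values.
Combined value = 4 XOR 1 XOR 1 XOR 1 = 5.

5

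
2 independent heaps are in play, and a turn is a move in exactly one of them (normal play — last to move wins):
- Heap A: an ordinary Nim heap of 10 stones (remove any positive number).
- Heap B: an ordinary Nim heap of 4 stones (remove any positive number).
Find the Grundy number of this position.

Heap A is a plain Nim heap of size 10, so its Grundy value is 10.
Heap B is a plain Nim heap of size 4, so its Grundy value is 4.
The value of a disjunctive sum is the nim-sum of the parts.
Combined value = 10 XOR 4 = 14.

14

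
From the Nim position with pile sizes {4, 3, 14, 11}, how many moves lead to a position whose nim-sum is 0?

Compute the nim-sum pairwise:
4 ^ 3 = 7
7 ^ 14 = 9
9 ^ 11 = 2
The overall nim-sum is X = 2. A pile of size p has a winning move iff p XOR X < p (reduce it to p XOR X).
  4: 4 XOR 2 = 6 ≥ 4 — no move.
  3: 3 XOR 2 = 1 < 3 — winning move (to 1).
  14: 14 XOR 2 = 12 < 14 — winning move (to 12).
  11: 11 XOR 2 = 9 < 11 — winning move (to 9).
That gives 3 winning moves.

3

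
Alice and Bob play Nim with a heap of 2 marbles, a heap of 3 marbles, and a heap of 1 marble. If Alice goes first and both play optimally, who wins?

Bob wins

Write each in binary and XOR column by column:
  10  (2)
  11  (3)
  01  (1)
  --
  00  (0)
The nim-sum is 0, so this is a P-position: the player to move is in a losing position under optimal play; Alice is about to move from it and so loses — Bob wins.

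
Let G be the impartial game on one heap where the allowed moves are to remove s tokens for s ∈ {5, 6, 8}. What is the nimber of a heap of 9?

1

Build the Grundy sequence with g(k) = mex{g(k−s) : s ∈ {5, 6, 8}, s ≤ k}:
g(0) = mex{} = 0
g(1) = mex{} = 0
g(2) = mex{} = 0
g(3) = mex{} = 0
g(4) = mex{} = 0
g(5) = mex{0} = 1
g(6) = mex{0} = 1
g(7) = mex{0} = 1
g(8) = mex{0} = 1
g(9) = mex{0} = 1
So g(9) = 1.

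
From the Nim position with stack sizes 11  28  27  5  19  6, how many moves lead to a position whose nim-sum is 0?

Compute the nim-sum pairwise:
11 ⊕ 28 = 23
23 ⊕ 27 = 12
12 ⊕ 5 = 9
9 ⊕ 19 = 26
26 ⊕ 6 = 28
The overall nim-sum is X = 28. A stack of size p has a winning move iff p XOR X < p (reduce it to p XOR X).
  11: 11 XOR 28 = 23 ≥ 11 — no move.
  28: 28 XOR 28 = 0 < 28 — winning move (to 0).
  27: 27 XOR 28 = 7 < 27 — winning move (to 7).
  5: 5 XOR 28 = 25 ≥ 5 — no move.
  19: 19 XOR 28 = 15 < 19 — winning move (to 15).
  6: 6 XOR 28 = 26 ≥ 6 — no move.
That gives 3 winning moves.

3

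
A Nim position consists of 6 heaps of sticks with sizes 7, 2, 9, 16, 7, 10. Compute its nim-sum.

In binary:
  00111  (7)
  00010  (2)
  01001  (9)
  10000  (16)
  00111  (7)
  01010  (10)
  -----
  10001  (17)

17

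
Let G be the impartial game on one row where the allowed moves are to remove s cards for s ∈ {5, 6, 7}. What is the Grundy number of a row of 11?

Compute g(0), g(1), … for moves {5, 6, 7}:
k:     0  1  2  3  4  5  6  7  8  9 10 11
g(k):  0  0  0  0  0  1  1  1  1  1  2  2
So g(11) = 2.

2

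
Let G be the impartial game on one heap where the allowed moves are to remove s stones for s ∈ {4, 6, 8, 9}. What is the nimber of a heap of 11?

2

Compute g(0), g(1), … for moves {4, 6, 8, 9}:
g(0) = mex{} = 0
g(1) = mex{} = 0
g(2) = mex{} = 0
g(3) = mex{} = 0
g(4) = mex{0} = 1
g(5) = mex{0} = 1
g(6) = mex{0} = 1
g(7) = mex{0} = 1
g(8) = mex{0,1} = 2
g(9) = mex{0,1} = 2
g(10) = mex{0,1} = 2
g(11) = mex{0,1} = 2
So g(11) = 2.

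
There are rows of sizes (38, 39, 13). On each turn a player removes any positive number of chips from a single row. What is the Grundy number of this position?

Nim-sum: 38 XOR 39 XOR 13 = 12.

12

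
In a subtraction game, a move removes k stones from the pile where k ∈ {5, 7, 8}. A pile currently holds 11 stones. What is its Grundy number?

2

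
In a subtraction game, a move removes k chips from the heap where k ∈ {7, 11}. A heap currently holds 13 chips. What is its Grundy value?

1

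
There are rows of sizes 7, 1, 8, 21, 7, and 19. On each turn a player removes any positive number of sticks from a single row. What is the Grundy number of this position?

Nim-sum: 7 XOR 1 XOR 8 XOR 21 XOR 7 XOR 19 = 15.

15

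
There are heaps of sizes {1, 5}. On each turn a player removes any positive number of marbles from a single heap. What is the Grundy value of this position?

Write each in binary and XOR column by column:
  001  (1)
  101  (5)
  ---
  100  (4)

4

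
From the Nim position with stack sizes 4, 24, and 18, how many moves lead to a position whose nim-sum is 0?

1

Nim-sum: 4 ⊕ 24 ⊕ 18 = 14.
The overall nim-sum is X = 14. A stack of size p has a winning move iff p XOR X < p (reduce it to p XOR X).
  4: 4 XOR 14 = 10 ≥ 4 — no move.
  24: 24 XOR 14 = 22 < 24 — winning move (to 22).
  18: 18 XOR 14 = 28 ≥ 18 — no move.
That gives 1 winning move.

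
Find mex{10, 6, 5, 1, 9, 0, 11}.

2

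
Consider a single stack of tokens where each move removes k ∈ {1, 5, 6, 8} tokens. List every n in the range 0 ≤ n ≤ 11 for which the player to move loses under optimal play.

0, 2, 4, 11

Compute g(0), g(1), … for moves {1, 5, 6, 8}:
k:     0  1  2  3  4  5  6  7  8  9 10 11
g(k):  0  1  0  1  0  1  2  3  2  3  2  0
The P-positions (g = 0) in 0..11 are 0, 2, 4, 11.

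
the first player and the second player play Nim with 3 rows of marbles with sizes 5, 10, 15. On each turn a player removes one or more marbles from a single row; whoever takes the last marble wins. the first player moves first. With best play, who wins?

the second player wins

Compute the nim-sum pairwise:
5 ⊕ 10 = 15
15 ⊕ 15 = 0
The nim-sum is 0, so this is a P-position: the player to move is in a losing position under optimal play; the first player is about to move from it and so loses — the second player wins.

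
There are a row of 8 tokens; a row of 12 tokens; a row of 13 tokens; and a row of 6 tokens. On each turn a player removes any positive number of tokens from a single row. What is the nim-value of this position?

15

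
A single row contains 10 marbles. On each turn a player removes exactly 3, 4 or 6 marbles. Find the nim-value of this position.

0

Build the Grundy sequence with g(k) = mex{g(k−s) : s ∈ {3, 4, 6}, s ≤ k}:
g(0) = mex{} = 0
g(1) = mex{} = 0
g(2) = mex{} = 0
g(3) = mex{0} = 1
g(4) = mex{0} = 1
g(5) = mex{0} = 1
g(6) = mex{0,1} = 2
g(7) = mex{0,1} = 2
g(8) = mex{0,1} = 2
g(9) = mex{1,2} = 0
g(10) = mex{1,2} = 0
So g(10) = 0.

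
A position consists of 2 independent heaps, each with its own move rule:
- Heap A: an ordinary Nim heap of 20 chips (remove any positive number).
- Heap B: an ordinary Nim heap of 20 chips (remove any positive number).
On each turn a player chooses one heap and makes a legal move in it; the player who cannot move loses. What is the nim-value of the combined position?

0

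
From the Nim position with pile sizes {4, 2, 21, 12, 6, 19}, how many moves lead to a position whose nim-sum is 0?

1

Compute the nim-sum pairwise:
4 XOR 2 = 6
6 XOR 21 = 19
19 XOR 12 = 31
31 XOR 6 = 25
25 XOR 19 = 10
The overall nim-sum is X = 10. A pile of size p has a winning move iff p XOR X < p (reduce it to p XOR X).
  4: 4 XOR 10 = 14 ≥ 4 — no move.
  2: 2 XOR 10 = 8 ≥ 2 — no move.
  21: 21 XOR 10 = 31 ≥ 21 — no move.
  12: 12 XOR 10 = 6 < 12 — winning move (to 6).
  6: 6 XOR 10 = 12 ≥ 6 — no move.
  19: 19 XOR 10 = 25 ≥ 19 — no move.
That gives 1 winning move.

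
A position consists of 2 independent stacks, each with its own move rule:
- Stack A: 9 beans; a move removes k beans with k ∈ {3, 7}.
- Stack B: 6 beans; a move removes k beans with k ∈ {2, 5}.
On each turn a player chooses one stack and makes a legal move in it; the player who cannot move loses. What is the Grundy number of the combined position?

0

Build the Grundy sequence for stack A with g(k) = mex{g(k−s) : s ∈ {3, 7}, s ≤ k}:
k:     0  1  2  3  4  5  6  7  8  9
g(k):  0  0  0  1  1  1  0  2  2  1
So g(9) = 1.
Grundy values for stack B (subtraction set {2, 5}):
g(0) = mex{} = 0
g(1) = mex{} = 0
g(2) = mex{0} = 1
g(3) = mex{0} = 1
g(4) = mex{1} = 0
g(5) = mex{0,1} = 2
g(6) = mex{0} = 1
So g(6) = 1.
By the Sprague-Grundy theorem, the Grundy value of a sum of independent games is the XOR of the component values.
Combined value = 1 XOR 1 = 0.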